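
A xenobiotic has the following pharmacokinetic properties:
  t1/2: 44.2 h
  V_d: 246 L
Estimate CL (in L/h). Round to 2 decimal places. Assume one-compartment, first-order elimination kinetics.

3.86 L/h

k = ln2 / t½ = 0.693147 / 44.2 = 0.01568 h⁻¹
CL = k × Vd = 0.01568 × 246 = 3.857 L/h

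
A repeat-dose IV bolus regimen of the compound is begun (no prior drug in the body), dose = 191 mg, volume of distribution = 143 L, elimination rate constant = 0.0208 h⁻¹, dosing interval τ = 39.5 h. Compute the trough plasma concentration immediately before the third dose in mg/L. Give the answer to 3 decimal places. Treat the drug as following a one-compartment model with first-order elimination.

0.846 mg/L

C₀ per dose = Dose / Vd = 191 / 143 = 1.336 mg/L
Fraction remaining after one interval: r = e^(−kτ) = e^(−0.02080 × 39.5) = 0.4397
Before dose 3, 2 doses have been given (aged 1τ, 2τ).
C_trough = C₀ × (r + r²) = 1.336 × (0.4397 + 0.1933) = 0.8457 mg/L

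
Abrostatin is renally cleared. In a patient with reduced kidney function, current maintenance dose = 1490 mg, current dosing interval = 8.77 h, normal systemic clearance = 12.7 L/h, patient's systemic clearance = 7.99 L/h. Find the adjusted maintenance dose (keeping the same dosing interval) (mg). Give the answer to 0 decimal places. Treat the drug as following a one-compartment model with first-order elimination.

To keep the same average steady-state level, dosing rate must scale with clearance.
CL ratio = 7.99 / 12.7 = 0.6291
New dose (same interval) = 1490 × 0.6291 = 937.4 mg

937 mg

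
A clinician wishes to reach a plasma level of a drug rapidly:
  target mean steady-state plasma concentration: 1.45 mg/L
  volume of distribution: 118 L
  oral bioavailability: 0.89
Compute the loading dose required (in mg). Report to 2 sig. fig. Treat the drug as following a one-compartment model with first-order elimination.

LD = Css × Vd / F = 1.45 × 118 / 0.89 = 192.2 mg

190 mg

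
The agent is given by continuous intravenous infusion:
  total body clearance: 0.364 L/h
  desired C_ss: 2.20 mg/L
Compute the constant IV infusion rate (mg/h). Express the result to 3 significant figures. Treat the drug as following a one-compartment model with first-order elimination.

0.801 mg/h

At steady state, infusion rate R₀ = Css × CL = 2.20 × 0.3640 = 0.8008 mg/h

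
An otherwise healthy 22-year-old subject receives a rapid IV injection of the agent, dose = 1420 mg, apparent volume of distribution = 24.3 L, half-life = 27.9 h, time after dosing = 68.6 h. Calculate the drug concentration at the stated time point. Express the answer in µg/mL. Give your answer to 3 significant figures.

C₀ = Dose / Vd = 1420 / 24.3 = 58.44 mg/L
k = ln2 / t½ = 0.693147 / 27.9 = 0.02484 h⁻¹
C = C₀ · e^(−k·t) = 58.44 × e^(−0.02484 × 68.6)
  = 58.44 × 0.1819 = 10.63 mg/L
(10.63 mg/L = 10.63 µg/mL)

10.6 µg/mL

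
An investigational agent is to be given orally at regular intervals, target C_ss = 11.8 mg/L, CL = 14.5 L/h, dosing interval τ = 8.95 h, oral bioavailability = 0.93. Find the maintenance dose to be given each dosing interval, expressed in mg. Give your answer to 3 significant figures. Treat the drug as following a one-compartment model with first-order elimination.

At steady state, F × (Dose/τ) = Css × CL.
Dose = Css × CL × τ / F = 11.8 × 14.50 × 8.95 / 0.93 = 1647 mg

1650 mg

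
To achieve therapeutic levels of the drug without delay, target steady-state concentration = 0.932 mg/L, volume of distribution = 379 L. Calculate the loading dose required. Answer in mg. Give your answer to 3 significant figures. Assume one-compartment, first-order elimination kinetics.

LD = Css × Vd = 0.932 × 379 = 353.2 mg

353 mg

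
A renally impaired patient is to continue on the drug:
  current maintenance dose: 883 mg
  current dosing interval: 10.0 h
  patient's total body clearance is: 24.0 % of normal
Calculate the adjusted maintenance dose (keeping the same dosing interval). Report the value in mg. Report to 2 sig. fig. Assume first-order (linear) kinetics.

To keep the same average steady-state level, dosing rate must scale with clearance.
CL ratio = 24.0 / 100 = 0.2400
New dose (same interval) = 883 × 0.2400 = 211.9 mg

210 mg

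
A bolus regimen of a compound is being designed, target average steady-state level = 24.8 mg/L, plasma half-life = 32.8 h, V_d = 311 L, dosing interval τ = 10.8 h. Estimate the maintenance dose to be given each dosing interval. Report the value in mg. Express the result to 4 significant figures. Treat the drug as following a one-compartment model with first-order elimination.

1760 mg

k = ln2 / t½ = 0.693147 / 32.8 = 0.02113 h⁻¹
CL = k × Vd = 0.02113 × 311 = 6.571 L/h
At steady state, Dose/τ = Css × CL.
Dose = Css × CL × τ = 24.8 × 6.571 × 10.8 = 1760 mg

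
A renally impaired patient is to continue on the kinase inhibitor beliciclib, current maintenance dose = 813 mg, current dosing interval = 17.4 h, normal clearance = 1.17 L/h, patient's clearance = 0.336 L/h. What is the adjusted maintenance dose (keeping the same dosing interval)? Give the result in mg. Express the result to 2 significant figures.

230 mg

To keep the same average steady-state level, dosing rate must scale with clearance.
CL ratio = 0.336 / 1.17 = 0.2872
New dose (same interval) = 813 × 0.2872 = 233.5 mg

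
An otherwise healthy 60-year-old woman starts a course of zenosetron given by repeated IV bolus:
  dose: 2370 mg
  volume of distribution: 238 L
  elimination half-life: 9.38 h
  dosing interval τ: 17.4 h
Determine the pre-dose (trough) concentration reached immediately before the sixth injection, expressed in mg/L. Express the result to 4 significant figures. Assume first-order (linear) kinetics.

3.798 mg/L

C₀ per dose = Dose / Vd = 2370 / 238 = 9.958 mg/L
k = ln2 / t½ = 0.693147 / 9.38 = 0.07390 h⁻¹
Fraction remaining after one interval: r = e^(−kτ) = e^(−0.07390 × 17.4) = 0.2764
Before dose 6, 5 doses have been given (aged 1τ, 2τ, 3τ, 4τ, 5τ).
C_trough = C₀ × (r + r² + … + r^5) = C₀ × r(1−r^5)/(1−r)
        = 9.958 × 0.2764 × (1 − 0.001613) / (1 − 0.2764) = 3.798 mg/L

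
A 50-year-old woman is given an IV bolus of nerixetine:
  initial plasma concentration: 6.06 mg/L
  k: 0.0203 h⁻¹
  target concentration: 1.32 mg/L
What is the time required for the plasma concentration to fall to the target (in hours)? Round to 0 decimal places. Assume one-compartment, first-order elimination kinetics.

75 h

t = ln(C₀ / C) / k = ln(6.060 / 1.32) / 0.02030
  = ln(4.591) / 0.02030 = 1.524 / 0.02030 = 75.07 h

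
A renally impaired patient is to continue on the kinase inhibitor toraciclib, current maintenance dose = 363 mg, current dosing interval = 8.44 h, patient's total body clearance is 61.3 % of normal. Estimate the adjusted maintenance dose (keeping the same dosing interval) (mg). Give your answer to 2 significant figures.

220 mg

To keep the same average steady-state level, dosing rate must scale with clearance.
CL ratio = 61.3 / 100 = 0.6130
New dose (same interval) = 363 × 0.6130 = 222.5 mg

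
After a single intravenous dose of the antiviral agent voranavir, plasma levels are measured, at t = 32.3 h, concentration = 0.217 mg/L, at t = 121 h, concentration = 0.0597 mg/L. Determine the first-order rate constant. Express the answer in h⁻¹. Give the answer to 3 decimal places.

k = ln(C₁/C₂) / (t₂ − t₁) = ln(0.217/0.0597) / (121 − 32.3)
  = 1.291 / 88.70 = 0.01455 h⁻¹

0.015 h⁻¹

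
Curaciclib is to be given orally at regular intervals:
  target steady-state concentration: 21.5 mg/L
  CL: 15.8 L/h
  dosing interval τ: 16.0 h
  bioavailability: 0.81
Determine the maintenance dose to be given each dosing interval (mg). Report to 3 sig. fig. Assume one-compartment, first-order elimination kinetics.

At steady state, F × (Dose/τ) = Css × CL.
Dose = Css × CL × τ / F = 21.5 × 15.80 × 16.0 / 0.81 = 6710 mg

6710 mg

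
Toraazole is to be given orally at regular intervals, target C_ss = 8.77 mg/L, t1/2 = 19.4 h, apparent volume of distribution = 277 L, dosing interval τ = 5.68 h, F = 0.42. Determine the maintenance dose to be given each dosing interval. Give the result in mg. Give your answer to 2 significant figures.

1200 mg

k = ln2 / t½ = 0.693147 / 19.4 = 0.03573 h⁻¹
CL = k × Vd = 0.03573 × 277 = 9.897 L/h
At steady state, F × (Dose/τ) = Css × CL.
Dose = Css × CL × τ / F = 8.77 × 9.897 × 5.68 / 0.42 = 1174 mg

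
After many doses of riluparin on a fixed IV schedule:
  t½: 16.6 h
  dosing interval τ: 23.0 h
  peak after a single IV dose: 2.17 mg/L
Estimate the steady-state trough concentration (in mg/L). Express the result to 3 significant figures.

k = ln2 / t½ = 0.693147 / 16.6 = 0.04176 h⁻¹
e^(−kτ) = e^(−0.04176 × 23.0) = 0.3827
Accumulation ratio R = 1 / (1 − e^(−kτ)) = 1 / (1 − 0.3827) = 1.620
Steady-state trough = C₀ × R × e^(−kτ) = 2.17 × 1.620 × 0.3827 = 1.345 mg/L

1.35 mg/L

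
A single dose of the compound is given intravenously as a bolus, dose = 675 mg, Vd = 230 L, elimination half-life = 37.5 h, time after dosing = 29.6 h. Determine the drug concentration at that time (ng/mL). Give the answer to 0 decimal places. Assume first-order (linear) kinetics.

C₀ = Dose / Vd = 675.0 / 230 = 2.935 mg/L
k = ln2 / t½ = 0.693147 / 37.5 = 0.01848 h⁻¹
C = C₀ · e^(−k·t) = 2.935 × e^(−0.01848 × 29.6)
  = 2.935 × 0.5787 = 1.698 mg/L
Convert: 1.698 mg/L × 1000 = 1698 ng/mL

1698 ng/mL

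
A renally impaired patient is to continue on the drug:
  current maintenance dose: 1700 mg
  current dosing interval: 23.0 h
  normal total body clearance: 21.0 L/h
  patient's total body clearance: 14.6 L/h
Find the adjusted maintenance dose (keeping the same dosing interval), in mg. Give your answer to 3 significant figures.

1180 mg

To keep the same average steady-state level, dosing rate must scale with clearance.
CL ratio = 14.6 / 21.0 = 0.6952
New dose (same interval) = 1700 × 0.6952 = 1182 mg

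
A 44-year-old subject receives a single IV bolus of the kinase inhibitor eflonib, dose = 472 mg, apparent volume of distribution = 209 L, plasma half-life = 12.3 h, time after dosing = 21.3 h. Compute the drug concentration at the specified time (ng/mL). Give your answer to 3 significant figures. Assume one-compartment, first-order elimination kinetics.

680 ng/mL

C₀ = Dose / Vd = 472.0 / 209 = 2.258 mg/L
k = ln2 / t½ = 0.693147 / 12.3 = 0.05635 h⁻¹
C = C₀ · e^(−k·t) = 2.258 × e^(−0.05635 × 21.3)
  = 2.258 × 0.3011 = 0.6799 mg/L
Convert: 0.6799 mg/L × 1000 = 679.9 ng/mL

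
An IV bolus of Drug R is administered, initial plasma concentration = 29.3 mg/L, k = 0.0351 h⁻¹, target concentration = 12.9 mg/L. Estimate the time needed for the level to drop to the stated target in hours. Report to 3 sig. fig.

23.4 h

t = ln(C₀ / C) / k = ln(29.30 / 12.9) / 0.03510
  = ln(2.271) / 0.03510 = 0.8202 / 0.03510 = 23.37 h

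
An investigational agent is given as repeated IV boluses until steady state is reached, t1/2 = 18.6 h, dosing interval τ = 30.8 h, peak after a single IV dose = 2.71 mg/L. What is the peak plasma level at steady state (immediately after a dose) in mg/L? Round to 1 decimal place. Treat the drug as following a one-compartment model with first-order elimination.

4.0 mg/L

k = ln2 / t½ = 0.693147 / 18.6 = 0.03727 h⁻¹
e^(−kτ) = e^(−0.03727 × 30.8) = 0.3173
Accumulation ratio R = 1 / (1 − e^(−kτ)) = 1 / (1 − 0.3173) = 1.465
Steady-state peak = C₀ × R = 2.71 × 1.465 = 3.970 mg/L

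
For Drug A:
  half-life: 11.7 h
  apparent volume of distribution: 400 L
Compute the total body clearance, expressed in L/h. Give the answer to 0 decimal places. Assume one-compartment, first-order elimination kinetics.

24 L/h

k = ln2 / t½ = 0.693147 / 11.7 = 0.05924 h⁻¹
CL = k × Vd = 0.05924 × 400 = 23.70 L/h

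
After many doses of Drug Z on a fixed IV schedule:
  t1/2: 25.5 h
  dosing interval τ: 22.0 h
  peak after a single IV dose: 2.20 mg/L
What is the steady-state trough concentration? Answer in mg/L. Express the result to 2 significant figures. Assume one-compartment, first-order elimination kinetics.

2.7 mg/L

k = ln2 / t½ = 0.693147 / 25.5 = 0.02718 h⁻¹
e^(−kτ) = e^(−0.02718 × 22.0) = 0.5499
Accumulation ratio R = 1 / (1 − e^(−kτ)) = 1 / (1 − 0.5499) = 2.222
Steady-state trough = C₀ × R × e^(−kτ) = 2.20 × 2.222 × 0.5499 = 2.688 mg/L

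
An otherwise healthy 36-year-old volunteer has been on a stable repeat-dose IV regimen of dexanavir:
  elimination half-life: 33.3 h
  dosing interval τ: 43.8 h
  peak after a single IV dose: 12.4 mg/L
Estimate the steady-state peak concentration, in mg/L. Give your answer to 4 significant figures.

k = ln2 / t½ = 0.693147 / 33.3 = 0.02082 h⁻¹
e^(−kτ) = e^(−0.02082 × 43.8) = 0.4018
Accumulation ratio R = 1 / (1 − e^(−kτ)) = 1 / (1 − 0.4018) = 1.672
Steady-state peak = C₀ × R = 12.4 × 1.672 = 20.73 mg/L

20.73 mg/L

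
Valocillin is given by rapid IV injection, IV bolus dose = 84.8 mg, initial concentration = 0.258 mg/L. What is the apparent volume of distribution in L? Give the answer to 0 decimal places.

Vd = Dose / C₀ = 84.80 / 0.258 = 328.7 L

329 L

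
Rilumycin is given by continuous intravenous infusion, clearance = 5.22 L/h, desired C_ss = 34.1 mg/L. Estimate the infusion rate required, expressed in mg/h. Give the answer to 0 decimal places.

178 mg/h

At steady state, infusion rate R₀ = Css × CL = 34.1 × 5.220 = 178.0 mg/h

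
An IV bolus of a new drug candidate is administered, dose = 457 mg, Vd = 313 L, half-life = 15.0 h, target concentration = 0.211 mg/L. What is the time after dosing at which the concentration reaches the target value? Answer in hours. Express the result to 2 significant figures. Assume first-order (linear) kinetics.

C₀ = Dose / Vd = 457.0 / 313 = 1.460 mg/L
k = ln2 / t½ = 0.693147 / 15.0 = 0.04621 h⁻¹
t = ln(C₀ / C) / k = ln(1.460 / 0.211) / 0.04621
  = ln(6.919) / 0.04621 = 1.934 / 0.04621 = 41.85 h

42 h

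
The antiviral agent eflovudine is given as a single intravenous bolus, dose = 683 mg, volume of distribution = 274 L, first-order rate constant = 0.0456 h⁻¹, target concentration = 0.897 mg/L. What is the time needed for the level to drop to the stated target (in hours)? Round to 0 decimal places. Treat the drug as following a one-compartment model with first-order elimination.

C₀ = Dose / Vd = 683.0 / 274 = 2.493 mg/L
t = ln(C₀ / C) / k = ln(2.493 / 0.897) / 0.04560
  = ln(2.779) / 0.04560 = 1.022 / 0.04560 = 22.41 h

22 h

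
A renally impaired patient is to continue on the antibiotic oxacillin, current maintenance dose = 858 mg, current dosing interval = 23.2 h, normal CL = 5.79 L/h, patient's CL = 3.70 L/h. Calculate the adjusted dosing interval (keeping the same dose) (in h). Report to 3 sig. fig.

36.3 h

To keep the same average steady-state level, dosing rate must scale with clearance.
CL ratio = 3.70 / 5.79 = 0.6390
New interval (same dose) = 23.2 / 0.6390 = 36.31 h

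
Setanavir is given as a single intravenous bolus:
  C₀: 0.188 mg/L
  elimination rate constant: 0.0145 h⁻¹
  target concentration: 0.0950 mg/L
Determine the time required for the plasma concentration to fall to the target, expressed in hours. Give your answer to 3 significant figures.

47.1 h

t = ln(C₀ / C) / k = ln(0.1880 / 0.0950) / 0.01450
  = ln(1.979) / 0.01450 = 0.6826 / 0.01450 = 47.08 h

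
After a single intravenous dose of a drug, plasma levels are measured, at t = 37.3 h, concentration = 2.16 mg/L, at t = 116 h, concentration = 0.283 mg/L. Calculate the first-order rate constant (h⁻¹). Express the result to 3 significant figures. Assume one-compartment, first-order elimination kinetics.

k = ln(C₁/C₂) / (t₂ − t₁) = ln(2.16/0.283) / (116 − 37.3)
  = 2.032 / 78.70 = 0.02582 h⁻¹

0.0258 h⁻¹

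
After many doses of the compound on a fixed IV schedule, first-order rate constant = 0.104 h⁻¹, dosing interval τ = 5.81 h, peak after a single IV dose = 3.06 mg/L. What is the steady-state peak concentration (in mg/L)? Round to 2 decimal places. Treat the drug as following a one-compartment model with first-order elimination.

6.75 mg/L

e^(−kτ) = e^(−0.1040 × 5.81) = 0.5465
Accumulation ratio R = 1 / (1 − e^(−kτ)) = 1 / (1 − 0.5465) = 2.205
Steady-state peak = C₀ × R = 3.06 × 2.205 = 6.747 mg/L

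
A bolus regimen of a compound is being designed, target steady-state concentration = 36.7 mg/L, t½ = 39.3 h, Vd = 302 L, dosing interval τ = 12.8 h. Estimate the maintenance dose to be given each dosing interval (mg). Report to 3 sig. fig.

2500 mg

k = ln2 / t½ = 0.693147 / 39.3 = 0.01764 h⁻¹
CL = k × Vd = 0.01764 × 302 = 5.327 L/h
At steady state, Dose/τ = Css × CL.
Dose = Css × CL × τ = 36.7 × 5.327 × 12.8 = 2502 mg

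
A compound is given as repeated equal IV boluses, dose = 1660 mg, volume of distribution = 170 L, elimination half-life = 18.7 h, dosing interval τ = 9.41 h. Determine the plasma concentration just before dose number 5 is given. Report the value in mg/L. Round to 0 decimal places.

18 mg/L

C₀ per dose = Dose / Vd = 1660 / 170 = 9.765 mg/L
k = ln2 / t½ = 0.693147 / 18.7 = 0.03707 h⁻¹
Fraction remaining after one interval: r = e^(−kτ) = e^(−0.03707 × 9.41) = 0.7055
Before dose 5, 4 doses have been given (aged 1τ, 2τ, 3τ, 4τ).
C_trough = C₀ × (r + r² + … + r^4) = C₀ × r(1−r^4)/(1−r)
        = 9.765 × 0.7055 × (1 − 0.2477) / (1 − 0.7055) = 17.60 mg/L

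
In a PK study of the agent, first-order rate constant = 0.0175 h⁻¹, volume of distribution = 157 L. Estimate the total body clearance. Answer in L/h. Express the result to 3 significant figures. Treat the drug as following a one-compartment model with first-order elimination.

CL = k × Vd = 0.0175 × 157 = 2.748 L/h

2.75 L/h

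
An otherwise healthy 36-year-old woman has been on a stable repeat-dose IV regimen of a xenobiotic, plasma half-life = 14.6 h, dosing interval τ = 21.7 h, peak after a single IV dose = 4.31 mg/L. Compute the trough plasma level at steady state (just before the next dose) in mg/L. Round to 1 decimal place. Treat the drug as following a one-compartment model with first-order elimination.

k = ln2 / t½ = 0.693147 / 14.6 = 0.04748 h⁻¹
e^(−kτ) = e^(−0.04748 × 21.7) = 0.3569
Accumulation ratio R = 1 / (1 − e^(−kτ)) = 1 / (1 − 0.3569) = 1.555
Steady-state trough = C₀ × R × e^(−kτ) = 4.31 × 1.555 × 0.3569 = 2.392 mg/L

2.4 mg/L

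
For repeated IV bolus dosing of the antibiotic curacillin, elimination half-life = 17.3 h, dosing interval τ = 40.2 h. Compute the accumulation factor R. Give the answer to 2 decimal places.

1.25

k = ln2 / t½ = 0.693147 / 17.3 = 0.04007 h⁻¹
e^(−kτ) = e^(−0.04007 × 40.2) = 0.1997
Accumulation ratio R = 1 / (1 − e^(−kτ)) = 1 / (1 − 0.1997) = 1.250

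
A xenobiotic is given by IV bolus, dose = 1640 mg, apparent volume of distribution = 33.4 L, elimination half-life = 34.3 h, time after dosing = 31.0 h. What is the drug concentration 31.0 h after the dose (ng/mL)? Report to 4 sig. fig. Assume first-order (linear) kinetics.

26240 ng/mL

C₀ = Dose / Vd = 1640 / 33.4 = 49.10 mg/L
k = ln2 / t½ = 0.693147 / 34.3 = 0.02021 h⁻¹
C = C₀ · e^(−k·t) = 49.10 × e^(−0.02021 × 31.0)
  = 49.10 × 0.5345 = 26.24 mg/L
Convert: 26.24 mg/L × 1000 = 26240 ng/mL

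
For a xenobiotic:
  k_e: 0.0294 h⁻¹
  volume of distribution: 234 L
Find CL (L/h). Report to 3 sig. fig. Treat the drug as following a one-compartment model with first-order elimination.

6.88 L/h

CL = k × Vd = 0.0294 × 234 = 6.880 L/h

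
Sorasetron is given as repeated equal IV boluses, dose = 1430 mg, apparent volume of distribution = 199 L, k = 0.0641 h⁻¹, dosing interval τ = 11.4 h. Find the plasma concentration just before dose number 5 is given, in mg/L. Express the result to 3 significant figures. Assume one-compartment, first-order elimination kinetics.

6.32 mg/L

C₀ per dose = Dose / Vd = 1430 / 199 = 7.186 mg/L
Fraction remaining after one interval: r = e^(−kτ) = e^(−0.06410 × 11.4) = 0.4816
Before dose 5, 4 doses have been given (aged 1τ, 2τ, 3τ, 4τ).
C_trough = C₀ × (r + r² + … + r^4) = C₀ × r(1−r^4)/(1−r)
        = 7.186 × 0.4816 × (1 − 0.05380) / (1 − 0.4816) = 6.317 mg/L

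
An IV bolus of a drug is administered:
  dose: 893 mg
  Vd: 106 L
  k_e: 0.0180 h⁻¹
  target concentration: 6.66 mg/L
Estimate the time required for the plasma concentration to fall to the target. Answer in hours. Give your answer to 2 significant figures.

C₀ = Dose / Vd = 893.0 / 106 = 8.425 mg/L
t = ln(C₀ / C) / k = ln(8.425 / 6.66) / 0.01800
  = ln(1.265) / 0.01800 = 0.2351 / 0.01800 = 13.06 h

13 h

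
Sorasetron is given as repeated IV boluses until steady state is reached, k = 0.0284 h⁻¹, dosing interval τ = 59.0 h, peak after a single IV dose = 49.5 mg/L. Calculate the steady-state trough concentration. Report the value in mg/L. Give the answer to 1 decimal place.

e^(−kτ) = e^(−0.02840 × 59.0) = 0.1872
Accumulation ratio R = 1 / (1 − e^(−kτ)) = 1 / (1 − 0.1872) = 1.230
Steady-state trough = C₀ × R × e^(−kτ) = 49.5 × 1.230 × 0.1872 = 11.40 mg/L

11.4 mg/L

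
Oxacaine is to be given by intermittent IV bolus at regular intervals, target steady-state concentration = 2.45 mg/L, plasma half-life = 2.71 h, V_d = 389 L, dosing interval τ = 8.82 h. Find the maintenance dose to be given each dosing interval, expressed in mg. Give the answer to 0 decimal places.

2150 mg

k = ln2 / t½ = 0.693147 / 2.71 = 0.2558 h⁻¹
CL = k × Vd = 0.2558 × 389 = 99.51 L/h
At steady state, Dose/τ = Css × CL.
Dose = Css × CL × τ = 2.45 × 99.51 × 8.82 = 2150 mg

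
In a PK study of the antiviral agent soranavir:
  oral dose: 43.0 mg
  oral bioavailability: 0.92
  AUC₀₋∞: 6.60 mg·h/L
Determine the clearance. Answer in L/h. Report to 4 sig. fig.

5.994 L/h

CL = F·Dose / AUC = 0.92 × 43.0 / 6.60 = 5.994 L/h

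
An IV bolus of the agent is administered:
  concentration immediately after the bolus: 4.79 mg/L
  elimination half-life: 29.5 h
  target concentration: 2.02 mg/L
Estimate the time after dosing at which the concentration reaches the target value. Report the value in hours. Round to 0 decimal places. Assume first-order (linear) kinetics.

37 h

k = ln2 / t½ = 0.693147 / 29.5 = 0.02350 h⁻¹
t = ln(C₀ / C) / k = ln(4.790 / 2.02) / 0.02350
  = ln(2.371) / 0.02350 = 0.8633 / 0.02350 = 36.74 h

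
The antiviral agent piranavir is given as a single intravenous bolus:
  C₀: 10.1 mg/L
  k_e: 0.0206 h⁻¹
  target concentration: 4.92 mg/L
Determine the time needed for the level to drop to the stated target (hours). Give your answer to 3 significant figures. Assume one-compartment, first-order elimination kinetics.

34.9 h

t = ln(C₀ / C) / k = ln(10.10 / 4.92) / 0.02060
  = ln(2.053) / 0.02060 = 0.7193 / 0.02060 = 34.92 h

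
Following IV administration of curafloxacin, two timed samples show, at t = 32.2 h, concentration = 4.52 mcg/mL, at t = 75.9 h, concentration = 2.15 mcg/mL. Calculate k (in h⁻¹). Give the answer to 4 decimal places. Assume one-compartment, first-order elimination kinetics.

k = ln(C₁/C₂) / (t₂ − t₁) = ln(4.52/2.15) / (75.9 − 32.2)
  = 0.7430 / 43.70 = 0.01700 h⁻¹

0.0170 h⁻¹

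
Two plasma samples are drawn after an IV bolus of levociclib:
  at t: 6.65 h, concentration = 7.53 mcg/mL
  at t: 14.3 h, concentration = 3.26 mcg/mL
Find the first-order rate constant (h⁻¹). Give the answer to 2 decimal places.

0.11 h⁻¹

k = ln(C₁/C₂) / (t₂ − t₁) = ln(7.53/3.26) / (14.3 − 6.65)
  = 0.8372 / 7.650 = 0.1094 h⁻¹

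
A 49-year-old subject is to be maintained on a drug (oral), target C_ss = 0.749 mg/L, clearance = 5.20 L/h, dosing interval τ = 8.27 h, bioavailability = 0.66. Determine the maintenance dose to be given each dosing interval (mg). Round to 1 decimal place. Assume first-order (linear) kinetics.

48.8 mg

At steady state, F × (Dose/τ) = Css × CL.
Dose = Css × CL × τ / F = 0.749 × 5.200 × 8.27 / 0.66 = 48.80 mg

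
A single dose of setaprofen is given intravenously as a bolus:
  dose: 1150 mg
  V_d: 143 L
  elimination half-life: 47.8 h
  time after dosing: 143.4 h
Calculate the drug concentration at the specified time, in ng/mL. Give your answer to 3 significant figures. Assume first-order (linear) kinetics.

1010 ng/mL

C₀ = Dose / Vd = 1150 / 143 = 8.042 mg/L
k = ln2 / t½ = 0.693147 / 47.8 = 0.01450 h⁻¹
t / t½ = 143.4 / 47.8 = 3 half-lives
C = C₀ × (1/2)^3 = 8.042 × 0.1250 = 1.005 mg/L
Convert: 1.005 mg/L × 1000 = 1005 ng/mL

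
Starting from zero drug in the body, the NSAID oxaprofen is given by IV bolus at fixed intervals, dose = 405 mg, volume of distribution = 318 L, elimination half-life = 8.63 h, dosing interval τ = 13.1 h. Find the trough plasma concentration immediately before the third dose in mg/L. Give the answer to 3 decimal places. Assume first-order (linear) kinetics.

C₀ per dose = Dose / Vd = 405 / 318 = 1.274 mg/L
k = ln2 / t½ = 0.693147 / 8.63 = 0.08032 h⁻¹
Fraction remaining after one interval: r = e^(−kτ) = e^(−0.08032 × 13.1) = 0.3492
Before dose 3, 2 doses have been given (aged 1τ, 2τ).
C_trough = C₀ × (r + r²) = 1.274 × (0.3492 + 0.1219) = 0.6002 mg/L

0.600 mg/L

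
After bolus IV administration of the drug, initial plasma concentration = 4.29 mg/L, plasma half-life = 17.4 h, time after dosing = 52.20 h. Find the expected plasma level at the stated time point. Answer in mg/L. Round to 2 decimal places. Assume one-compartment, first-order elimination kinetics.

k = ln2 / t½ = 0.693147 / 17.4 = 0.03984 h⁻¹
t / t½ = 52.20 / 17.4 = 3 half-lives
C = C₀ × (1/2)^3 = 4.290 × 0.1250 = 0.5363 mg/L

0.54 mg/L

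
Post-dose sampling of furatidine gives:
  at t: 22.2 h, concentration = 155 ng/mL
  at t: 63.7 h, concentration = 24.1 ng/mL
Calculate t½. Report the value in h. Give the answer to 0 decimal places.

k = ln(C₁/C₂) / (t₂ − t₁) = ln(155/24.1) / (63.7 − 22.2)
  = 1.861 / 41.50 = 0.04484 h⁻¹
t½ = ln2 / k = 0.693147 / 0.04484 = 15.46 h

15 h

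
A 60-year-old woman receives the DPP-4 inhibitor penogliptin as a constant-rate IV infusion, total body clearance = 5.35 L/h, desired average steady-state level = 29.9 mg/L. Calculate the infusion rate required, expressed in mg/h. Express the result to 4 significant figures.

At steady state, infusion rate R₀ = Css × CL = 29.9 × 5.350 = 160.0 mg/h

160.0 mg/h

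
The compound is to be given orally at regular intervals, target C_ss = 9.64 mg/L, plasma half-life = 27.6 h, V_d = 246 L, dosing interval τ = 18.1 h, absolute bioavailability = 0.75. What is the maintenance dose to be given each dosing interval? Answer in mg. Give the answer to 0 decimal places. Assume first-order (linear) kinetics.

1437 mg

k = ln2 / t½ = 0.693147 / 27.6 = 0.02511 h⁻¹
CL = k × Vd = 0.02511 × 246 = 6.177 L/h
At steady state, F × (Dose/τ) = Css × CL.
Dose = Css × CL × τ / F = 9.64 × 6.177 × 18.1 / 0.75 = 1437 mg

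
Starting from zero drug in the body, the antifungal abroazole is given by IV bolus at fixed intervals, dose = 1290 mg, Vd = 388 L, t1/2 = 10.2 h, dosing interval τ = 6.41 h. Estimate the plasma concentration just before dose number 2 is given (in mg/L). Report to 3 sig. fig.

C₀ per dose = Dose / Vd = 1290 / 388 = 3.325 mg/L
k = ln2 / t½ = 0.693147 / 10.2 = 0.06796 h⁻¹
Fraction remaining after one interval: r = e^(−kτ) = e^(−0.06796 × 6.41) = 0.6469
Before dose 2, 1 dose has been given (aged 1τ).
C_trough = C₀ × r = 3.325 × 0.6469 = 2.151 mg/L

2.15 mg/L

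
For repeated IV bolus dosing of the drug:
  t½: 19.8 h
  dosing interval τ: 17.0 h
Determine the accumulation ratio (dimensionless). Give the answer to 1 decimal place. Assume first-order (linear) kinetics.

2.2

k = ln2 / t½ = 0.693147 / 19.8 = 0.03501 h⁻¹
e^(−kτ) = e^(−0.03501 × 17.0) = 0.5515
Accumulation ratio R = 1 / (1 − e^(−kτ)) = 1 / (1 − 0.5515) = 2.230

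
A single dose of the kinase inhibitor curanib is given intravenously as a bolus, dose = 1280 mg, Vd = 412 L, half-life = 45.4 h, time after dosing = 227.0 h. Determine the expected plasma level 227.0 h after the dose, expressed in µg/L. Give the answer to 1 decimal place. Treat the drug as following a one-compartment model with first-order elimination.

C₀ = Dose / Vd = 1280 / 412 = 3.107 mg/L
k = ln2 / t½ = 0.693147 / 45.4 = 0.01527 h⁻¹
t / t½ = 227.0 / 45.4 = 5 half-lives
C = C₀ × (1/2)^5 = 3.107 × 0.03125 = 0.09709 mg/L
Convert: 0.09709 mg/L × 1000 = 97.09 µg/L

97.1 µg/L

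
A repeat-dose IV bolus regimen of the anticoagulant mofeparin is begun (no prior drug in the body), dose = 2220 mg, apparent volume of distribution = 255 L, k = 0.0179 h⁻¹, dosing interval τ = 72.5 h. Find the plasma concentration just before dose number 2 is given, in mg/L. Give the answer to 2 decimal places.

2.38 mg/L

C₀ per dose = Dose / Vd = 2220 / 255 = 8.706 mg/L
Fraction remaining after one interval: r = e^(−kτ) = e^(−0.01790 × 72.5) = 0.2731
Before dose 2, 1 dose has been given (aged 1τ).
C_trough = C₀ × r = 8.706 × 0.2731 = 2.378 mg/L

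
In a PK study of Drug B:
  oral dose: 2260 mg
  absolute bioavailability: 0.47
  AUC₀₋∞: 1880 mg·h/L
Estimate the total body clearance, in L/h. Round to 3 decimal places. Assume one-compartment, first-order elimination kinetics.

CL = F·Dose / AUC = 0.47 × 2260 / 1880 = 0.5650 L/h

0.565 L/h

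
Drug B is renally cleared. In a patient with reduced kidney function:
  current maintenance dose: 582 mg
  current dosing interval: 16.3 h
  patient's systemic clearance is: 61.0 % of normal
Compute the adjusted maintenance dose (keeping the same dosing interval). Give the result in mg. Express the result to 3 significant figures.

355 mg

To keep the same average steady-state level, dosing rate must scale with clearance.
CL ratio = 61.0 / 100 = 0.6100
New dose (same interval) = 582 × 0.6100 = 355.0 mg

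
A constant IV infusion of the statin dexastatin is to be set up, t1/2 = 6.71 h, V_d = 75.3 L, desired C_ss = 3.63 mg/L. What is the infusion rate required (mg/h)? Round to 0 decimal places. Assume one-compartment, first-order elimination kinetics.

k = ln2 / t½ = 0.693147 / 6.71 = 0.1033 h⁻¹
CL = k × Vd = 0.1033 × 75.3 = 7.778 L/h
At steady state, infusion rate R₀ = Css × CL = 3.63 × 7.778 = 28.23 mg/h

28 mg/h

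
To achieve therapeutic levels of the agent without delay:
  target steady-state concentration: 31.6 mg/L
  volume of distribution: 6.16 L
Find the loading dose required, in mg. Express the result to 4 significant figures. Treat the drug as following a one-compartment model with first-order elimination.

194.7 mg

LD = Css × Vd = 31.6 × 6.16 = 194.7 mg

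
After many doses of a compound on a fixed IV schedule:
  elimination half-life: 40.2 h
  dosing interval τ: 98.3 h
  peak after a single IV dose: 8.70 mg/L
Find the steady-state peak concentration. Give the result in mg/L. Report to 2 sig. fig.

k = ln2 / t½ = 0.693147 / 40.2 = 0.01724 h⁻¹
e^(−kτ) = e^(−0.01724 × 98.3) = 0.1837
Accumulation ratio R = 1 / (1 − e^(−kτ)) = 1 / (1 − 0.1837) = 1.225
Steady-state peak = C₀ × R = 8.70 × 1.225 = 10.66 mg/L

11 mg/L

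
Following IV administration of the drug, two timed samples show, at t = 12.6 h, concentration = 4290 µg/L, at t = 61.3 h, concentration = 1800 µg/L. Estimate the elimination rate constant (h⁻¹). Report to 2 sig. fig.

k = ln(C₁/C₂) / (t₂ − t₁) = ln(4290/1800) / (61.3 − 12.6)
  = 0.8685 / 48.70 = 0.01783 h⁻¹

0.018 h⁻¹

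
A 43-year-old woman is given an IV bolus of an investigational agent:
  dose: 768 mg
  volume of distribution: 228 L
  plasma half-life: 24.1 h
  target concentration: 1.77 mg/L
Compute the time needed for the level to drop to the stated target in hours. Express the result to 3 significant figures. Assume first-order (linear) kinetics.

C₀ = Dose / Vd = 768.0 / 228 = 3.368 mg/L
k = ln2 / t½ = 0.693147 / 24.1 = 0.02876 h⁻¹
t = ln(C₀ / C) / k = ln(3.368 / 1.77) / 0.02876
  = ln(1.903) / 0.02876 = 0.6434 / 0.02876 = 22.37 h

22.4 h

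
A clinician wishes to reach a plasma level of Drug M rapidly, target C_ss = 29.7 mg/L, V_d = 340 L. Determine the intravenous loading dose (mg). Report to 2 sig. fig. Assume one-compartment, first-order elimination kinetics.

LD = Css × Vd = 29.7 × 340 = 10100 mg

10000 mg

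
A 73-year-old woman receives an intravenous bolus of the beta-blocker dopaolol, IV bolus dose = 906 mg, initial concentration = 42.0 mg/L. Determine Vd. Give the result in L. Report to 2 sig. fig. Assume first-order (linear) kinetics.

Vd = Dose / C₀ = 906.0 / 42.0 = 21.57 L

22 L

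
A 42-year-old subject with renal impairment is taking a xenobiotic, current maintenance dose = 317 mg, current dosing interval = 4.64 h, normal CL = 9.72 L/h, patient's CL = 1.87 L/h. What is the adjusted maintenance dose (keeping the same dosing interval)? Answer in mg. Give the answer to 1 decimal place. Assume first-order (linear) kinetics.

To keep the same average steady-state level, dosing rate must scale with clearance.
CL ratio = 1.87 / 9.72 = 0.1924
New dose (same interval) = 317 × 0.1924 = 60.99 mg

61.0 mg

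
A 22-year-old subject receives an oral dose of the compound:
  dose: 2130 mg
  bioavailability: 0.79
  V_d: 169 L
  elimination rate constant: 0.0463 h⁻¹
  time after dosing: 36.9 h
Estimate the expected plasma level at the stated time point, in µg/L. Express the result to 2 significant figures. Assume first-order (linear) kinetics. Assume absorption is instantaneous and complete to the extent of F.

Amount reaching circulation = F × Dose = 0.79 × 2130 = 1683 mg
C₀ = F·Dose / Vd = 1683 / 169 = 9.959 mg/L
C = C₀ · e^(−k·t) = 9.959 × e^(−0.04630 × 36.9)
  = 9.959 × 0.1811 = 1.804 mg/L
Convert: 1.804 mg/L × 1000 = 1804 µg/L

1800 µg/L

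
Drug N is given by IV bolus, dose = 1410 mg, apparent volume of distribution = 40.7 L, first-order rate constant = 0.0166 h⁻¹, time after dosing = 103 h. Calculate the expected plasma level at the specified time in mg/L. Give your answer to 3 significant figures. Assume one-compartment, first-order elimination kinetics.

6.27 mg/L

C₀ = Dose / Vd = 1410 / 40.7 = 34.64 mg/L
C = C₀ · e^(−k·t) = 34.64 × e^(−0.01660 × 103)
  = 34.64 × 0.1809 = 6.266 mg/L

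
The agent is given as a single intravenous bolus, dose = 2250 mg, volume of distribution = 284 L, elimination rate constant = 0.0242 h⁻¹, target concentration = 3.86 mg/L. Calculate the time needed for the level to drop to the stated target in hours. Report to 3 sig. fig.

29.7 h

C₀ = Dose / Vd = 2250 / 284 = 7.923 mg/L
t = ln(C₀ / C) / k = ln(7.923 / 3.86) / 0.02420
  = ln(2.053) / 0.02420 = 0.7193 / 0.02420 = 29.72 h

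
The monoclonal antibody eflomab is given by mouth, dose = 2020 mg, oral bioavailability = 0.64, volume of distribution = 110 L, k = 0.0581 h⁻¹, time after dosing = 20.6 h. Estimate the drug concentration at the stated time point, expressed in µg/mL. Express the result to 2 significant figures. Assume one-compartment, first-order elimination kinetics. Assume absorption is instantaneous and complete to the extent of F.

Amount reaching circulation = F × Dose = 0.64 × 2020 = 1293 mg
C₀ = F·Dose / Vd = 1293 / 110 = 11.75 mg/L
C = C₀ · e^(−k·t) = 11.75 × e^(−0.05810 × 20.6)
  = 11.75 × 0.3021 = 3.550 mg/L
(3.550 mg/L = 3.550 µg/mL)

3.6 µg/mL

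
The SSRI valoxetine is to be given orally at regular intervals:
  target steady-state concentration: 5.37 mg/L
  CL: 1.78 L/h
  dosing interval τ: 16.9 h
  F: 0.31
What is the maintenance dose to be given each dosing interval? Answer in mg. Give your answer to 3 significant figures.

521 mg

At steady state, F × (Dose/τ) = Css × CL.
Dose = Css × CL × τ / F = 5.37 × 1.780 × 16.9 / 0.31 = 521.1 mg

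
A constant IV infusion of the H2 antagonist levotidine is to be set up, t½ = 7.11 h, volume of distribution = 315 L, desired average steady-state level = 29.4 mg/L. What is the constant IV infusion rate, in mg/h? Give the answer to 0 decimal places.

903 mg/h

k = ln2 / t½ = 0.693147 / 7.11 = 0.09749 h⁻¹
CL = k × Vd = 0.09749 × 315 = 30.71 L/h
At steady state, infusion rate R₀ = Css × CL = 29.4 × 30.71 = 902.9 mg/h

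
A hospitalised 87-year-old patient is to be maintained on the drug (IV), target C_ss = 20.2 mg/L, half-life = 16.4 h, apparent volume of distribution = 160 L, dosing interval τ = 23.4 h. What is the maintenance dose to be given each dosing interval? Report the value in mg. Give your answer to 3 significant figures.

3200 mg

k = ln2 / t½ = 0.693147 / 16.4 = 0.04227 h⁻¹
CL = k × Vd = 0.04227 × 160 = 6.763 L/h
At steady state, Dose/τ = Css × CL.
Dose = Css × CL × τ = 20.2 × 6.763 × 23.4 = 3197 mg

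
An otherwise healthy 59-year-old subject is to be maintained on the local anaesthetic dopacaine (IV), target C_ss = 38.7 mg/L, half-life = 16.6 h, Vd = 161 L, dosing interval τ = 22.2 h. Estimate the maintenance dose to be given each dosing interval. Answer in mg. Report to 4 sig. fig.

k = ln2 / t½ = 0.693147 / 16.6 = 0.04176 h⁻¹
CL = k × Vd = 0.04176 × 161 = 6.723 L/h
At steady state, Dose/τ = Css × CL.
Dose = Css × CL × τ = 38.7 × 6.723 × 22.2 = 5776 mg

5776 mg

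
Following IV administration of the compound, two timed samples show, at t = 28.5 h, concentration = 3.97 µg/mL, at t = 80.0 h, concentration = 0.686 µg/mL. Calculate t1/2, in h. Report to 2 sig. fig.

20 h

k = ln(C₁/C₂) / (t₂ − t₁) = ln(3.97/0.686) / (80.0 − 28.5)
  = 1.756 / 51.50 = 0.03410 h⁻¹
t½ = ln2 / k = 0.693147 / 0.03410 = 20.33 h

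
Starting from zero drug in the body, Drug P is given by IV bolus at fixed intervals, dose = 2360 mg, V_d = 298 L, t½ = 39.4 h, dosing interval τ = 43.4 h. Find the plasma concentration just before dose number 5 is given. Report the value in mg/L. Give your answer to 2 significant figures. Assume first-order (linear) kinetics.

C₀ per dose = Dose / Vd = 2360 / 298 = 7.919 mg/L
k = ln2 / t½ = 0.693147 / 39.4 = 0.01759 h⁻¹
Fraction remaining after one interval: r = e^(−kτ) = e^(−0.01759 × 43.4) = 0.4661
Before dose 5, 4 doses have been given (aged 1τ, 2τ, 3τ, 4τ).
C_trough = C₀ × (r + r² + … + r^4) = C₀ × r(1−r^4)/(1−r)
        = 7.919 × 0.4661 × (1 − 0.04720) / (1 − 0.4661) = 6.587 mg/L

6.6 mg/L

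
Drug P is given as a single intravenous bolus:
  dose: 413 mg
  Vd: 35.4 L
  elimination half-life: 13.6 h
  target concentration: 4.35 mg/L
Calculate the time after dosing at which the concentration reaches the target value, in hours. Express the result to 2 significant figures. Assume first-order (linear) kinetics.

19 h

C₀ = Dose / Vd = 413.0 / 35.4 = 11.67 mg/L
k = ln2 / t½ = 0.693147 / 13.6 = 0.05097 h⁻¹
t = ln(C₀ / C) / k = ln(11.67 / 4.35) / 0.05097
  = ln(2.683) / 0.05097 = 0.9869 / 0.05097 = 19.36 h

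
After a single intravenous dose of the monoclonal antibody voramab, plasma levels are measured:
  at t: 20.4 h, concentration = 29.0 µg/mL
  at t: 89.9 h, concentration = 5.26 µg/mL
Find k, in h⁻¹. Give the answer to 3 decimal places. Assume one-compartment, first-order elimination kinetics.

k = ln(C₁/C₂) / (t₂ − t₁) = ln(29.0/5.26) / (89.9 − 20.4)
  = 1.707 / 69.50 = 0.02456 h⁻¹

0.025 h⁻¹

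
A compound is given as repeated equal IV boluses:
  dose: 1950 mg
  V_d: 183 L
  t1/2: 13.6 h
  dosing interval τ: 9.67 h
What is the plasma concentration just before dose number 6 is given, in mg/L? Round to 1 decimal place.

15.3 mg/L

C₀ per dose = Dose / Vd = 1950 / 183 = 10.66 mg/L
k = ln2 / t½ = 0.693147 / 13.6 = 0.05097 h⁻¹
Fraction remaining after one interval: r = e^(−kτ) = e^(−0.05097 × 9.67) = 0.6109
Before dose 6, 5 doses have been given (aged 1τ, 2τ, 3τ, 4τ, 5τ).
C_trough = C₀ × (r + r² + … + r^5) = C₀ × r(1−r^5)/(1−r)
        = 10.66 × 0.6109 × (1 − 0.08508) / (1 − 0.6109) = 15.31 mg/L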